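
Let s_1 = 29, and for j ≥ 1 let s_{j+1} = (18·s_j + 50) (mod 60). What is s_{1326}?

Listing terms: s_1 = 29,  s_2 = 32,  s_3 = 26,  s_4 = 38,  s_5 = 14,  s_6 = 2,  s_7 = 26.
Since s_7 = s_3 = 26, the sequence is eventually periodic: after a pre-period of length 2 it cycles with period 4.
For j ≥ 3, s_j depends only on (j - 3) mod 4. (1326 - 3) mod 4 = 3, so s_{1326} = s_6 = 2.

2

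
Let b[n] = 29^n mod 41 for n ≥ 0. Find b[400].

Computing terms: b[0] = 1, b[1] = 29, b[2] = 21, b[3] = 35, b[4] = 31, b[5] = 38, b[6] = 36, b[7] = 19, b[8] = 18, b[9] = 30, b[10] = 9, b[11] = 15, b[12] = 25, b[13] = 28, b[14] = 33, b[15] = 14, b[16] = 37, b[17] = 7, b[18] = 39, b[19] = 24, b[20] = 40, b[21] = 12, b[22] = 20, b[23] = 6, b[24] = 10, b[25] = 3, b[26] = 5, b[27] = 22, b[28] = 23, b[29] = 11, b[30] = 32, b[31] = 26, b[32] = 16, b[33] = 13, b[34] = 8, b[35] = 27, b[36] = 4, b[37] = 34, b[38] = 2, b[39] = 17, b[40] = 1.
Since b[40] = b[0] = 1, the sequence is periodic with period 40.
So b[400] = b[0 + ((400-0) mod 40)] = b[0] = 1.

1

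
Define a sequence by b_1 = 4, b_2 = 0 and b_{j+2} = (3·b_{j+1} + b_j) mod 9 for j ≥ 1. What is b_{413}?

4

We have b_1 = 4, b_2 = 0, b_3 = 4, b_4 = 3, b_5 = 4, b_6 = 6, b_7 = 4, b_8 = 0.
Since (b_7, b_8) = (b_1, b_2) = (4, 0) (two consecutive terms determine the rest), the sequence is periodic with period 6.
So b_{413} = b_{1 + ((413-1) mod 6)} = b_5 = 4.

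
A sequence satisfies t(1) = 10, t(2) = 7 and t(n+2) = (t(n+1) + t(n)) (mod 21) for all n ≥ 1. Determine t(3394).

7

We have t(1) = 10,  t(2) = 7,  t(3) = 17,  t(4) = 3,  t(5) = 20,  t(6) = 2,  t(7) = 1,  t(8) = 3,  t(9) = 4,  t(10) = 7,  t(11) = 11,  t(12) = 18,  t(13) = 8,  t(14) = 5,  t(15) = 13,  t(16) = 18,  t(17) = 10,  t(18) = 7.
The sequence repeats with period 16.
So t(3394) = t(1 + ((3394-1) mod 16)) = t(2) = 7.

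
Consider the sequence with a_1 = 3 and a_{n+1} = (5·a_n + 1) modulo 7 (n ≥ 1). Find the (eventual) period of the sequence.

Listing terms: a_1 = 3; a_2 = 2; a_3 = 4; a_4 = 0; a_5 = 1; a_6 = 6; a_7 = 3.
Since a_7 = a_1 = 3, the sequence is periodic with period 6.

6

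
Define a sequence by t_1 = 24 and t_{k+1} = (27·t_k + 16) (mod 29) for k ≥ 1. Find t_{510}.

17

Listing terms: t_1 = 24, t_2 = 26, t_3 = 22, t_4 = 1, t_5 = 14, t_6 = 17, t_7 = 11, t_8 = 23, t_9 = 28, t_{10} = 18, t_{11} = 9, t_{12} = 27, t_{13} = 20, t_{14} = 5, t_{15} = 6, t_{16} = 4, t_{17} = 8, t_{18} = 0, t_{19} = 16, t_{20} = 13, t_{21} = 19, t_{22} = 7, t_{23} = 2, t_{24} = 12, t_{25} = 21, t_{26} = 3, t_{27} = 10, t_{28} = 25, t_{29} = 24.
The sequence repeats with period 28.
So t_{510} = t_{1 + ((510-1) mod 28)} = t_6 = 17.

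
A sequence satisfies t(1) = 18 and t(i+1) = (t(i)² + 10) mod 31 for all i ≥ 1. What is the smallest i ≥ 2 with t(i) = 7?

7

Computing terms: t(1) = 18,  t(2) = 24,  t(3) = 28,  t(4) = 19,  t(5) = 30,  t(6) = 11,  t(7) = 7,  t(8) = 28.
Since t(8) = t(3) = 28, the sequence is eventually periodic: after a pre-period of length 2 it cycles with period 5.
The value 7 first appears (with i ≥ 2) at t(7).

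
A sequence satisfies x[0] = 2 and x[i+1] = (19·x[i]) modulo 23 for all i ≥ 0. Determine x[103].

We have x[0] = 2; x[1] = 15; x[2] = 9; x[3] = 10; x[4] = 6; x[5] = 22; x[6] = 4; x[7] = 7; x[8] = 18; x[9] = 20; x[10] = 12; x[11] = 21; x[12] = 8; x[13] = 14; x[14] = 13; x[15] = 17; x[16] = 1; x[17] = 19; x[18] = 16; x[19] = 5; x[20] = 3; x[21] = 11; x[22] = 2.
The sequence repeats with period 22.
So x[103] = x[0 + ((103-0) mod 22)] = x[15] = 17.

17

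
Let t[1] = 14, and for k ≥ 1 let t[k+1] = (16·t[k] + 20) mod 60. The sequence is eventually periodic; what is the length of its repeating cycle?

We have t[1] = 14, t[2] = 4, t[3] = 24, t[4] = 44, t[5] = 4.
Since t[5] = t[2] = 4, the sequence is eventually periodic: after a pre-period of length 1 it cycles with period 3.

3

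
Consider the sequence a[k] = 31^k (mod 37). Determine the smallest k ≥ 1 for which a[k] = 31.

We have a[0] = 1; a[1] = 31; a[2] = 36; a[3] = 6; a[4] = 1.
The sequence repeats with period 4.
The value 31 first appears (with k ≥ 1) at a[1].

1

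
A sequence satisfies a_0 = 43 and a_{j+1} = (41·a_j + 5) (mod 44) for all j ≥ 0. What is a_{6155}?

42

a_0 = 43, a_1 = 8, a_2 = 25, a_3 = 18, a_4 = 39, a_5 = 20, a_6 = 33, a_7 = 38, a_8 = 23, a_9 = 24, a_{10} = 21, a_{11} = 30, a_{12} = 3, a_{13} = 40, a_{14} = 17, a_{15} = 42, a_{16} = 11, a_{17} = 16, a_{18} = 1, a_{19} = 2, a_{20} = 43.
Since a_{20} = a_0 = 43, the sequence is periodic with period 20.
So a_{6155} = a_{0 + ((6155-0) mod 20)} = a_{15} = 42.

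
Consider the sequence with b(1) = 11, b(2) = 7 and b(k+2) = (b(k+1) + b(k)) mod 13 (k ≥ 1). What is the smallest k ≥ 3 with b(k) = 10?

8

We have b(1) = 11, b(2) = 7, b(3) = 5, b(4) = 12, b(5) = 4, b(6) = 3, b(7) = 7, b(8) = 10, b(9) = 4, b(10) = 1, b(11) = 5, b(12) = 6, b(13) = 11, b(14) = 4, b(15) = 2, b(16) = 6, b(17) = 8, b(18) = 1, b(19) = 9, b(20) = 10, b(21) = 6, b(22) = 3, b(23) = 9, b(24) = 12, b(25) = 8, b(26) = 7, b(27) = 2, b(28) = 9, b(29) = 11, b(30) = 7.
Since (b(29), b(30)) = (b(1), b(2)) = (11, 7) (two consecutive terms determine the rest), the sequence is periodic with period 28.
The value 10 first appears (with k ≥ 3) at b(8).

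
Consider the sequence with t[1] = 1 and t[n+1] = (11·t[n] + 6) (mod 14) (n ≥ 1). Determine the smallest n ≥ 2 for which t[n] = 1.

Computing terms: t[1] = 1; t[2] = 3; t[3] = 11; t[4] = 1.
The sequence repeats with period 3.
The value 1 next appears (with n ≥ 2) at t[4].

4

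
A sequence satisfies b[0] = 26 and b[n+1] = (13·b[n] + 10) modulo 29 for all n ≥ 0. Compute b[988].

Computing terms: b[0] = 26,  b[1] = 0,  b[2] = 10,  b[3] = 24,  b[4] = 3,  b[5] = 20,  b[6] = 9,  b[7] = 11,  b[8] = 8,  b[9] = 27,  b[10] = 13,  b[11] = 5,  b[12] = 17,  b[13] = 28,  b[14] = 26.
The sequence repeats with period 14.
(988 - 0) mod 14 = 8, so b[988] = b[8] = 8.

8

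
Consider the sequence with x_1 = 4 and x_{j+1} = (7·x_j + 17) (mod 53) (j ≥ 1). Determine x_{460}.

x_1 = 4,  x_2 = 45,  x_3 = 14,  x_4 = 9,  x_5 = 27,  x_6 = 47,  x_7 = 28,  x_8 = 1,  x_9 = 24,  x_{10} = 26,  x_{11} = 40,  x_{12} = 32,  x_{13} = 29,  x_{14} = 8,  x_{15} = 20,  x_{16} = 51,  x_{17} = 3,  x_{18} = 38,  x_{19} = 18,  x_{20} = 37,  x_{21} = 11,  x_{22} = 41,  x_{23} = 39,  x_{24} = 25,  x_{25} = 33,  x_{26} = 36,  x_{27} = 4.
Since x_{27} = x_1 = 4, the sequence is periodic with period 26.
(460 - 1) mod 26 = 17, so x_{460} = x_{18} = 38.

38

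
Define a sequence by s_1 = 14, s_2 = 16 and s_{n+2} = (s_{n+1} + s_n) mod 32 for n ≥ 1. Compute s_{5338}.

6

We have s_1 = 14, s_2 = 16, s_3 = 30, s_4 = 14, s_5 = 12, s_6 = 26, s_7 = 6, s_8 = 0, s_9 = 6, s_{10} = 6, s_{11} = 12, s_{12} = 18, s_{13} = 30, s_{14} = 16, s_{15} = 14, s_{16} = 30, s_{17} = 12, s_{18} = 10, s_{19} = 22, s_{20} = 0, s_{21} = 22, s_{22} = 22, s_{23} = 12, s_{24} = 2, s_{25} = 14, s_{26} = 16.
Since (s_{25}, s_{26}) = (s_1, s_2) = (14, 16) (two consecutive terms determine the rest), the sequence is periodic with period 24.
So s_{5338} = s_{1 + ((5338-1) mod 24)} = s_{10} = 6.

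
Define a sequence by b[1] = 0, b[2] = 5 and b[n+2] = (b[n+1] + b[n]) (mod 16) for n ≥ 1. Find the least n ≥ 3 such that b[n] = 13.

Computing terms: b[1] = 0; b[2] = 5; b[3] = 5; b[4] = 10; b[5] = 15; b[6] = 9; b[7] = 8; b[8] = 1; b[9] = 9; b[10] = 10; b[11] = 3; b[12] = 13; b[13] = 0; b[14] = 13; b[15] = 13; b[16] = 10; b[17] = 7; b[18] = 1; b[19] = 8; b[20] = 9; b[21] = 1; b[22] = 10; b[23] = 11; b[24] = 5; b[25] = 0; b[26] = 5.
Since (b[25], b[26]) = (b[1], b[2]) = (0, 5) (two consecutive terms determine the rest), the sequence is periodic with period 24.
The value 13 first appears (with n ≥ 3) at b[12].

12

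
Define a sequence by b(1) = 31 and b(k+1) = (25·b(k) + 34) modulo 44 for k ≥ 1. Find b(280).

21

Listing terms: b(1) = 31, b(2) = 17, b(3) = 19, b(4) = 25, b(5) = 43, b(6) = 9, b(7) = 39, b(8) = 41, b(9) = 3, b(10) = 21, b(11) = 31.
Since b(11) = b(1) = 31, the sequence is periodic with period 10.
(280 - 1) mod 10 = 9, so b(280) = b(10) = 21.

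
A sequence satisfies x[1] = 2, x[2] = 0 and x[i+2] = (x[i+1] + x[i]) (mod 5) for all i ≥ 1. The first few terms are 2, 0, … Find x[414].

3

We have x[1] = 2, x[2] = 0, x[3] = 2, x[4] = 2, x[5] = 4, x[6] = 1, x[7] = 0, x[8] = 1, x[9] = 1, x[10] = 2, x[11] = 3, x[12] = 0, x[13] = 3, x[14] = 3, x[15] = 1, x[16] = 4, x[17] = 0, x[18] = 4, x[19] = 4, x[20] = 3, x[21] = 2, x[22] = 0.
The sequence repeats with period 20.
(414 - 1) mod 20 = 13, so x[414] = x[14] = 3.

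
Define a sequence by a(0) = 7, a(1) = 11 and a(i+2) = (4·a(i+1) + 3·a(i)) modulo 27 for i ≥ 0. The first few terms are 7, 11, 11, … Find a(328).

We have a(0) = 7,  a(1) = 11,  a(2) = 11,  a(3) = 23,  a(4) = 17,  a(5) = 2,  a(6) = 5,  a(7) = 26,  a(8) = 11,  a(9) = 14,  a(10) = 8,  a(11) = 20,  a(12) = 23,  a(13) = 17.
Since (a(12), a(13)) = (a(3), a(4)) = (23, 17) (two consecutive terms determine the rest), the sequence is eventually periodic: after a pre-period of length 3 it cycles with period 9.
For i ≥ 3, a(i) depends only on (i - 3) mod 9. (328 - 3) mod 9 = 1, so a(328) = a(4) = 17.

17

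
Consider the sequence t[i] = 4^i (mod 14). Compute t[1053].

8

Computing terms: t[1] = 4, t[2] = 2, t[3] = 8, t[4] = 4.
Since t[4] = t[1] = 4, the sequence is periodic with period 3.
So t[1053] = t[1 + ((1053-1) mod 3)] = t[3] = 8.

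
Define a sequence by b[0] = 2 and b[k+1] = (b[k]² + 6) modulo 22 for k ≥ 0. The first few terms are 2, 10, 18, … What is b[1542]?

b[0] = 2,  b[1] = 10,  b[2] = 18,  b[3] = 0,  b[4] = 6,  b[5] = 20,  b[6] = 10.
Since b[6] = b[1] = 10, the sequence is eventually periodic: after a pre-period of length 1 it cycles with period 5.
For k ≥ 1, b[k] depends only on (k - 1) mod 5. (1542 - 1) mod 5 = 1, so b[1542] = b[2] = 18.

18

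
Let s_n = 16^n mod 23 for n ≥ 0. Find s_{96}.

12

We have s_0 = 1, s_1 = 16, s_2 = 3, s_3 = 2, s_4 = 9, s_5 = 6, s_6 = 4, s_7 = 18, s_8 = 12, s_9 = 8, s_{10} = 13, s_{11} = 1.
Since s_{11} = s_0 = 1, the sequence is periodic with period 11.
(96 - 0) mod 11 = 8, so s_{96} = s_8 = 12.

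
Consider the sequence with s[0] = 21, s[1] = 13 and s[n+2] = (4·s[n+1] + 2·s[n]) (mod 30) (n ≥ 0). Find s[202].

14

s[0] = 21,  s[1] = 13,  s[2] = 4,  s[3] = 12,  s[4] = 26,  s[5] = 8,  s[6] = 24,  s[7] = 22,  s[8] = 16,  s[9] = 18,  s[10] = 14,  s[11] = 2,  s[12] = 6,  s[13] = 28,  s[14] = 4,  s[15] = 12.
Since (s[14], s[15]) = (s[2], s[3]) = (4, 12) (two consecutive terms determine the rest), the sequence is eventually periodic: after a pre-period of length 2 it cycles with period 12.
For n ≥ 2, s[n] depends only on (n - 2) mod 12. (202 - 2) mod 12 = 8, so s[202] = s[10] = 14.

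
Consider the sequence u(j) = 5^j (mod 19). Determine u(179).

4

Listing terms: u(1) = 5, u(2) = 6, u(3) = 11, u(4) = 17, u(5) = 9, u(6) = 7, u(7) = 16, u(8) = 4, u(9) = 1, u(10) = 5.
The sequence repeats with period 9.
So u(179) = u(1 + ((179-1) mod 9)) = u(8) = 4.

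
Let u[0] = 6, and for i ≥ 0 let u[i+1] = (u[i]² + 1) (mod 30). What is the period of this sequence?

6

Listing terms: u[0] = 6,  u[1] = 7,  u[2] = 20,  u[3] = 11,  u[4] = 2,  u[5] = 5,  u[6] = 26,  u[7] = 17,  u[8] = 20.
Since u[8] = u[2] = 20, the sequence is eventually periodic: after a pre-period of length 2 it cycles with period 6.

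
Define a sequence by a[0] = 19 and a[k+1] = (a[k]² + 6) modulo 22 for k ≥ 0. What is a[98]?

Computing terms: a[0] = 19; a[1] = 15; a[2] = 11; a[3] = 17; a[4] = 9; a[5] = 21; a[6] = 7; a[7] = 11.
Since a[7] = a[2] = 11, the sequence is eventually periodic: after a pre-period of length 2 it cycles with period 5.
For k ≥ 2, a[k] depends only on (k - 2) mod 5. (98 - 2) mod 5 = 1, so a[98] = a[3] = 17.

17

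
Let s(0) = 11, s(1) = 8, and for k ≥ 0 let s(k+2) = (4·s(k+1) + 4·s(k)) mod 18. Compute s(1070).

We have s(0) = 11, s(1) = 8, s(2) = 4, s(3) = 12, s(4) = 10, s(5) = 16, s(6) = 14, s(7) = 12, s(8) = 14, s(9) = 14, s(10) = 4, s(11) = 0, s(12) = 16, s(13) = 10, s(14) = 14, s(15) = 6, s(16) = 8, s(17) = 2, s(18) = 4, s(19) = 6, s(20) = 4, s(21) = 4, s(22) = 14, s(23) = 0, s(24) = 2, s(25) = 8, s(26) = 4.
Since (s(25), s(26)) = (s(1), s(2)) = (8, 4) (two consecutive terms determine the rest), the sequence is eventually periodic: after a pre-period of length 1 it cycles with period 24.
For k ≥ 1, s(k) depends only on (k - 1) mod 24. (1070 - 1) mod 24 = 13, so s(1070) = s(14) = 14.

14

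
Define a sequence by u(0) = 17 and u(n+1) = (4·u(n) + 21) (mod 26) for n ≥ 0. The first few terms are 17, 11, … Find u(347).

u(0) = 17; u(1) = 11; u(2) = 13; u(3) = 21; u(4) = 1; u(5) = 25; u(6) = 17.
The sequence repeats with period 6.
So u(347) = u(0 + ((347-0) mod 6)) = u(5) = 25.

25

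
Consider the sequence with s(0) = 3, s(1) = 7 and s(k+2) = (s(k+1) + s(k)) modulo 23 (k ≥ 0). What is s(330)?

6

We have s(0) = 3, s(1) = 7, s(2) = 10, s(3) = 17, s(4) = 4, s(5) = 21, s(6) = 2, s(7) = 0, s(8) = 2, s(9) = 2, s(10) = 4, s(11) = 6, s(12) = 10, s(13) = 16, s(14) = 3, s(15) = 19, s(16) = 22, s(17) = 18, s(18) = 17, s(19) = 12, s(20) = 6, s(21) = 18, s(22) = 1, s(23) = 19, s(24) = 20, s(25) = 16, s(26) = 13, s(27) = 6, s(28) = 19, s(29) = 2, s(30) = 21, s(31) = 0, s(32) = 21, s(33) = 21, s(34) = 19, s(35) = 17, s(36) = 13, s(37) = 7, s(38) = 20, s(39) = 4, s(40) = 1, s(41) = 5, s(42) = 6, s(43) = 11, s(44) = 17, s(45) = 5, s(46) = 22, s(47) = 4, s(48) = 3, s(49) = 7.
Since (s(48), s(49)) = (s(0), s(1)) = (3, 7) (two consecutive terms determine the rest), the sequence is periodic with period 48.
(330 - 0) mod 48 = 42, so s(330) = s(42) = 6.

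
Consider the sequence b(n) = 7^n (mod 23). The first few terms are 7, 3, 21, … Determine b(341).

22

Listing terms: b(1) = 7; b(2) = 3; b(3) = 21; b(4) = 9; b(5) = 17; b(6) = 4; b(7) = 5; b(8) = 12; b(9) = 15; b(10) = 13; b(11) = 22; b(12) = 16; b(13) = 20; b(14) = 2; b(15) = 14; b(16) = 6; b(17) = 19; b(18) = 18; b(19) = 11; b(20) = 8; b(21) = 10; b(22) = 1; b(23) = 7.
The sequence repeats with period 22.
(341 - 1) mod 22 = 10, so b(341) = b(11) = 22.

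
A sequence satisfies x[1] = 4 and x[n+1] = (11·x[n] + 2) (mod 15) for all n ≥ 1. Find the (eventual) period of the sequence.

5

Listing terms: x[1] = 4, x[2] = 1, x[3] = 13, x[4] = 10, x[5] = 7, x[6] = 4.
Since x[6] = x[1] = 4, the sequence is periodic with period 5.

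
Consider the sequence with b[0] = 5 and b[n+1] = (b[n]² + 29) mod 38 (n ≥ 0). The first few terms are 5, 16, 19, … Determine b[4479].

We have b[0] = 5; b[1] = 16; b[2] = 19; b[3] = 10; b[4] = 15; b[5] = 26; b[6] = 21; b[7] = 14; b[8] = 35; b[9] = 0; b[10] = 29; b[11] = 34; b[12] = 7; b[13] = 2; b[14] = 33; b[15] = 16.
Since b[15] = b[1] = 16, the sequence is eventually periodic: after a pre-period of length 1 it cycles with period 14.
For n ≥ 1, b[n] depends only on (n - 1) mod 14. (4479 - 1) mod 14 = 12, so b[4479] = b[13] = 2.

2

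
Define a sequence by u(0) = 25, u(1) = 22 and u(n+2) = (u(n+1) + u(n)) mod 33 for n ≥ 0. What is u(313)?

u(0) = 25; u(1) = 22; u(2) = 14; u(3) = 3; u(4) = 17; u(5) = 20; u(6) = 4; u(7) = 24; u(8) = 28; u(9) = 19; u(10) = 14; u(11) = 0; u(12) = 14; u(13) = 14; u(14) = 28; u(15) = 9; u(16) = 4; u(17) = 13; u(18) = 17; u(19) = 30; u(20) = 14; u(21) = 11; u(22) = 25; u(23) = 3; u(24) = 28; u(25) = 31; u(26) = 26; u(27) = 24; u(28) = 17; u(29) = 8; u(30) = 25; u(31) = 0; u(32) = 25; u(33) = 25; u(34) = 17; u(35) = 9; u(36) = 26; u(37) = 2; u(38) = 28; u(39) = 30; u(40) = 25; u(41) = 22.
The sequence repeats with period 40.
(313 - 0) mod 40 = 33, so u(313) = u(33) = 25.

25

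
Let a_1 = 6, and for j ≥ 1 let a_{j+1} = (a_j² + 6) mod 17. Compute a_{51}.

5

a_1 = 6,  a_2 = 8,  a_3 = 2,  a_4 = 10,  a_5 = 4,  a_6 = 5,  a_7 = 14,  a_8 = 15,  a_9 = 10.
Since a_9 = a_4 = 10, the sequence is eventually periodic: after a pre-period of length 3 it cycles with period 5.
For j ≥ 4, a_j depends only on (j - 4) mod 5. (51 - 4) mod 5 = 2, so a_{51} = a_6 = 5.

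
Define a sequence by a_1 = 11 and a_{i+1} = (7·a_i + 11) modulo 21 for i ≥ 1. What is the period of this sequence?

3

Listing terms: a_1 = 11; a_2 = 4; a_3 = 18; a_4 = 11.
Since a_4 = a_1 = 11, the sequence is periodic with period 3.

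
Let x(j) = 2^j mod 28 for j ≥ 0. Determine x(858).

8

x(0) = 1,  x(1) = 2,  x(2) = 4,  x(3) = 8,  x(4) = 16,  x(5) = 4.
Since x(5) = x(2) = 4, the sequence is eventually periodic: after a pre-period of length 2 it cycles with period 3.
For j ≥ 2, x(j) depends only on (j - 2) mod 3. (858 - 2) mod 3 = 1, so x(858) = x(3) = 8.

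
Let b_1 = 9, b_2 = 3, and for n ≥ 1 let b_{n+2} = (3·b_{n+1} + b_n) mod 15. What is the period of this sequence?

12

We have b_1 = 9, b_2 = 3, b_3 = 3, b_4 = 12, b_5 = 9, b_6 = 9, b_7 = 6, b_8 = 12, b_9 = 12, b_{10} = 3, b_{11} = 6, b_{12} = 6, b_{13} = 9, b_{14} = 3.
Since (b_{13}, b_{14}) = (b_1, b_2) = (9, 3) (two consecutive terms determine the rest), the sequence is periodic with period 12.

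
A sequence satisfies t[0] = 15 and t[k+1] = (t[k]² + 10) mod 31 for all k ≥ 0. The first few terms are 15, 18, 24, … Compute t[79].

19

Listing terms: t[0] = 15; t[1] = 18; t[2] = 24; t[3] = 28; t[4] = 19; t[5] = 30; t[6] = 11; t[7] = 7; t[8] = 28.
Since t[8] = t[3] = 28, the sequence is eventually periodic: after a pre-period of length 3 it cycles with period 5.
For k ≥ 3, t[k] depends only on (k - 3) mod 5. (79 - 3) mod 5 = 1, so t[79] = t[4] = 19.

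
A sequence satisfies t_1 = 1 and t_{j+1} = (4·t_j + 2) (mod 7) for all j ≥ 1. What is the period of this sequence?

3

Computing terms: t_1 = 1; t_2 = 6; t_3 = 5; t_4 = 1.
Since t_4 = t_1 = 1, the sequence is periodic with period 3.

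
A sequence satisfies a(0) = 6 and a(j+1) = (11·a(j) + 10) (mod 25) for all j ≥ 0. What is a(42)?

21

Computing terms: a(0) = 6; a(1) = 1; a(2) = 21; a(3) = 16; a(4) = 11; a(5) = 6.
Since a(5) = a(0) = 6, the sequence is periodic with period 5.
(42 - 0) mod 5 = 2, so a(42) = a(2) = 21.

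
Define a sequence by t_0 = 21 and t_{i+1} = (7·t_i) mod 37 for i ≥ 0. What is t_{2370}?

We have t_0 = 21, t_1 = 36, t_2 = 30, t_3 = 25, t_4 = 27, t_5 = 4, t_6 = 28, t_7 = 11, t_8 = 3, t_9 = 21.
Since t_9 = t_0 = 21, the sequence is periodic with period 9.
So t_{2370} = t_{0 + ((2370-0) mod 9)} = t_3 = 25.

25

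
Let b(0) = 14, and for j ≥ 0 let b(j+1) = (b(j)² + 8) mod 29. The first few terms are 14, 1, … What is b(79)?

12

b(0) = 14; b(1) = 1; b(2) = 9; b(3) = 2; b(4) = 12; b(5) = 7; b(6) = 28; b(7) = 9.
Since b(7) = b(2) = 9, the sequence is eventually periodic: after a pre-period of length 2 it cycles with period 5.
For j ≥ 2, b(j) depends only on (j - 2) mod 5. (79 - 2) mod 5 = 2, so b(79) = b(4) = 12.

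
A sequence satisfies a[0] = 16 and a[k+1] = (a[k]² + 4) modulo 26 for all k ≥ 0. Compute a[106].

14

Listing terms: a[0] = 16, a[1] = 0, a[2] = 4, a[3] = 20, a[4] = 14, a[5] = 18, a[6] = 16.
The sequence repeats with period 6.
(106 - 0) mod 6 = 4, so a[106] = a[4] = 14.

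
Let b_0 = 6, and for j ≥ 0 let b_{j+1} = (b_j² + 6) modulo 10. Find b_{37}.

Computing terms: b_0 = 6,  b_1 = 2,  b_2 = 0,  b_3 = 6.
The sequence repeats with period 3.
(37 - 0) mod 3 = 1, so b_{37} = b_1 = 2.

2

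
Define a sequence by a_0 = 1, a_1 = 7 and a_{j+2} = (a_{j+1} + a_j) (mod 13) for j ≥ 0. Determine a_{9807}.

8

We have a_0 = 1, a_1 = 7, a_2 = 8, a_3 = 2, a_4 = 10, a_5 = 12, a_6 = 9, a_7 = 8, a_8 = 4, a_9 = 12, a_{10} = 3, a_{11} = 2, a_{12} = 5, a_{13} = 7, a_{14} = 12, a_{15} = 6, a_{16} = 5, a_{17} = 11, a_{18} = 3, a_{19} = 1, a_{20} = 4, a_{21} = 5, a_{22} = 9, a_{23} = 1, a_{24} = 10, a_{25} = 11, a_{26} = 8, a_{27} = 6, a_{28} = 1, a_{29} = 7.
The sequence repeats with period 28.
So a_{9807} = a_{0 + ((9807-0) mod 28)} = a_7 = 8.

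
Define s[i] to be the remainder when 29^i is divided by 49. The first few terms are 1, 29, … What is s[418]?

43

Listing terms: s[0] = 1; s[1] = 29; s[2] = 8; s[3] = 36; s[4] = 15; s[5] = 43; s[6] = 22; s[7] = 1.
The sequence repeats with period 7.
(418 - 0) mod 7 = 5, so s[418] = s[5] = 43.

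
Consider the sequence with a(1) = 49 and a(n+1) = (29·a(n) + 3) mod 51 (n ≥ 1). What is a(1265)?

We have a(1) = 49; a(2) = 47; a(3) = 40; a(4) = 41; a(5) = 19; a(6) = 44; a(7) = 4; a(8) = 17; a(9) = 37; a(10) = 5; a(11) = 46; a(12) = 11; a(13) = 16; a(14) = 8; a(15) = 31; a(16) = 35; a(17) = 49.
Since a(17) = a(1) = 49, the sequence is periodic with period 16.
(1265 - 1) mod 16 = 0, so a(1265) = a(1) = 49.

49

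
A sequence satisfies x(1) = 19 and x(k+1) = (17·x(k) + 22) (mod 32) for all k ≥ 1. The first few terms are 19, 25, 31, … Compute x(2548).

We have x(1) = 19; x(2) = 25; x(3) = 31; x(4) = 5; x(5) = 11; x(6) = 17; x(7) = 23; x(8) = 29; x(9) = 3; x(10) = 9; x(11) = 15; x(12) = 21; x(13) = 27; x(14) = 1; x(15) = 7; x(16) = 13; x(17) = 19.
The sequence repeats with period 16.
(2548 - 1) mod 16 = 3, so x(2548) = x(4) = 5.

5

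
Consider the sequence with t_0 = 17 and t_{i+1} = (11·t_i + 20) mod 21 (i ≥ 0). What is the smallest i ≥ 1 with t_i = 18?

1

Computing terms: t_0 = 17,  t_1 = 18,  t_2 = 8,  t_3 = 3,  t_4 = 11,  t_5 = 15,  t_6 = 17.
Since t_6 = t_0 = 17, the sequence is periodic with period 6.
The value 18 first appears (with i ≥ 1) at t_1.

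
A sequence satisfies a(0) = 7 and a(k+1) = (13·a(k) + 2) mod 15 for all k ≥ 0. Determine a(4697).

8

Listing terms: a(0) = 7,  a(1) = 3,  a(2) = 11,  a(3) = 10,  a(4) = 12,  a(5) = 8,  a(6) = 1,  a(7) = 0,  a(8) = 2,  a(9) = 13,  a(10) = 6,  a(11) = 5,  a(12) = 7.
The sequence repeats with period 12.
So a(4697) = a(0 + ((4697-0) mod 12)) = a(5) = 8.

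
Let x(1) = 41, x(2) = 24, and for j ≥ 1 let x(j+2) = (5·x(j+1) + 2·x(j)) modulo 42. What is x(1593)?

We have x(1) = 41, x(2) = 24, x(3) = 34, x(4) = 8, x(5) = 24, x(6) = 10, x(7) = 14, x(8) = 6, x(9) = 16, x(10) = 8, x(11) = 30, x(12) = 40, x(13) = 8, x(14) = 36, x(15) = 28, x(16) = 2, x(17) = 24, x(18) = 40, x(19) = 38, x(20) = 18, x(21) = 40, x(22) = 26, x(23) = 0, x(24) = 10, x(25) = 8, x(26) = 18, x(27) = 22, x(28) = 20, x(29) = 18, x(30) = 4, x(31) = 14, x(32) = 36, x(33) = 40, x(34) = 20, x(35) = 12, x(36) = 16, x(37) = 20, x(38) = 6, x(39) = 28, x(40) = 26, x(41) = 18, x(42) = 16, x(43) = 32, x(44) = 24, x(45) = 16, x(46) = 2, x(47) = 0, x(48) = 4, x(49) = 20, x(50) = 24, x(51) = 34.
Since (x(50), x(51)) = (x(2), x(3)) = (24, 34) (two consecutive terms determine the rest), the sequence is eventually periodic: after a pre-period of length 1 it cycles with period 48.
For j ≥ 2, x(j) depends only on (j - 2) mod 48. (1593 - 2) mod 48 = 7, so x(1593) = x(9) = 16.

16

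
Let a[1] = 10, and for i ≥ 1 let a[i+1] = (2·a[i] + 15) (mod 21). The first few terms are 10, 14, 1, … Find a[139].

a[1] = 10,  a[2] = 14,  a[3] = 1,  a[4] = 17,  a[5] = 7,  a[6] = 8,  a[7] = 10.
The sequence repeats with period 6.
So a[139] = a[1 + ((139-1) mod 6)] = a[1] = 10.

10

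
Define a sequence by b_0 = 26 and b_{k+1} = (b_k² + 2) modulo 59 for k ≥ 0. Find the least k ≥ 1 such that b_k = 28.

We have b_0 = 26,  b_1 = 29,  b_2 = 17,  b_3 = 55,  b_4 = 18,  b_5 = 31,  b_6 = 19,  b_7 = 9,  b_8 = 24,  b_9 = 47,  b_{10} = 28,  b_{11} = 19.
Since b_{11} = b_6 = 19, the sequence is eventually periodic: after a pre-period of length 6 it cycles with period 5.
The value 28 first appears (with k ≥ 1) at b_{10}.

10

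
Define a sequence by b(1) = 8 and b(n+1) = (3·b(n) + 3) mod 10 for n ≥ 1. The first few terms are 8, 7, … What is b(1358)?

b(1) = 8,  b(2) = 7,  b(3) = 4,  b(4) = 5,  b(5) = 8.
Since b(5) = b(1) = 8, the sequence is periodic with period 4.
So b(1358) = b(1 + ((1358-1) mod 4)) = b(2) = 7.

7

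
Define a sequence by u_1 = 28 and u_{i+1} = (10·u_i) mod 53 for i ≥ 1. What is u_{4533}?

Computing terms: u_1 = 28, u_2 = 15, u_3 = 44, u_4 = 16, u_5 = 1, u_6 = 10, u_7 = 47, u_8 = 46, u_9 = 36, u_{10} = 42, u_{11} = 49, u_{12} = 13, u_{13} = 24, u_{14} = 28.
The sequence repeats with period 13.
(4533 - 1) mod 13 = 8, so u_{4533} = u_9 = 36.

36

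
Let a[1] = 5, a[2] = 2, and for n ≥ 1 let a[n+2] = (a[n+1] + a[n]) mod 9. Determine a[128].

3

We have a[1] = 5,  a[2] = 2,  a[3] = 7,  a[4] = 0,  a[5] = 7,  a[6] = 7,  a[7] = 5,  a[8] = 3,  a[9] = 8,  a[10] = 2,  a[11] = 1,  a[12] = 3,  a[13] = 4,  a[14] = 7,  a[15] = 2,  a[16] = 0,  a[17] = 2,  a[18] = 2,  a[19] = 4,  a[20] = 6,  a[21] = 1,  a[22] = 7,  a[23] = 8,  a[24] = 6,  a[25] = 5,  a[26] = 2.
The sequence repeats with period 24.
So a[128] = a[1 + ((128-1) mod 24)] = a[8] = 3.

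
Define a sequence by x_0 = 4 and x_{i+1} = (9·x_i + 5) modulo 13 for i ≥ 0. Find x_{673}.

2

Listing terms: x_0 = 4,  x_1 = 2,  x_2 = 10,  x_3 = 4.
Since x_3 = x_0 = 4, the sequence is periodic with period 3.
So x_{673} = x_{0 + ((673-0) mod 3)} = x_1 = 2.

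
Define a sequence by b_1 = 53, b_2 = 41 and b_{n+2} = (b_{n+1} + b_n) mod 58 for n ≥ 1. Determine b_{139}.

Computing terms: b_1 = 53, b_2 = 41, b_3 = 36, b_4 = 19, b_5 = 55, b_6 = 16, b_7 = 13, b_8 = 29, b_9 = 42, b_{10} = 13, b_{11} = 55, b_{12} = 10, b_{13} = 7, b_{14} = 17, b_{15} = 24, b_{16} = 41, b_{17} = 7, b_{18} = 48, b_{19} = 55, b_{20} = 45, b_{21} = 42, b_{22} = 29, b_{23} = 13, b_{24} = 42, b_{25} = 55, b_{26} = 39, b_{27} = 36, b_{28} = 17, b_{29} = 53, b_{30} = 12, b_{31} = 7, b_{32} = 19, b_{33} = 26, b_{34} = 45, b_{35} = 13, b_{36} = 0, b_{37} = 13, b_{38} = 13, b_{39} = 26, b_{40} = 39, b_{41} = 7, b_{42} = 46, b_{43} = 53, b_{44} = 41.
The sequence repeats with period 42.
(139 - 1) mod 42 = 12, so b_{139} = b_{13} = 7.

7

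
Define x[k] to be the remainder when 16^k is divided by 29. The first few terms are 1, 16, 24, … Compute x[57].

16

Computing terms: x[0] = 1,  x[1] = 16,  x[2] = 24,  x[3] = 7,  x[4] = 25,  x[5] = 23,  x[6] = 20,  x[7] = 1.
Since x[7] = x[0] = 1, the sequence is periodic with period 7.
(57 - 0) mod 7 = 1, so x[57] = x[1] = 16.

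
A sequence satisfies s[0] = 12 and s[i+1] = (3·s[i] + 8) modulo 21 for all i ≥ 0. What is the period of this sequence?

6

We have s[0] = 12, s[1] = 2, s[2] = 14, s[3] = 8, s[4] = 11, s[5] = 20, s[6] = 5, s[7] = 2.
Since s[7] = s[1] = 2, the sequence is eventually periodic: after a pre-period of length 1 it cycles with period 6.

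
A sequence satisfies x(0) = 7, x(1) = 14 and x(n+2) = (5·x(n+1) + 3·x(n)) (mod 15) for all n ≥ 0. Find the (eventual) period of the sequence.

Computing terms: x(0) = 7; x(1) = 14; x(2) = 1; x(3) = 2; x(4) = 13; x(5) = 11; x(6) = 4; x(7) = 8; x(8) = 7; x(9) = 14.
Since (x(8), x(9)) = (x(0), x(1)) = (7, 14) (two consecutive terms determine the rest), the sequence is periodic with period 8.

8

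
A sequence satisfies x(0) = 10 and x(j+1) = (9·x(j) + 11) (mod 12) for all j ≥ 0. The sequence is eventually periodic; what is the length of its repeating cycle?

4

We have x(0) = 10; x(1) = 5; x(2) = 8; x(3) = 11; x(4) = 2; x(5) = 5.
Since x(5) = x(1) = 5, the sequence is eventually periodic: after a pre-period of length 1 it cycles with period 4.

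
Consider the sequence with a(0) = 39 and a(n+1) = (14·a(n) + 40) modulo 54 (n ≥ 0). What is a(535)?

a(0) = 39; a(1) = 46; a(2) = 36; a(3) = 4; a(4) = 42; a(5) = 34; a(6) = 30; a(7) = 28; a(8) = 0; a(9) = 40; a(10) = 6; a(11) = 16; a(12) = 48; a(13) = 10; a(14) = 18; a(15) = 22; a(16) = 24; a(17) = 52; a(18) = 12; a(19) = 46.
Since a(19) = a(1) = 46, the sequence is eventually periodic: after a pre-period of length 1 it cycles with period 18.
For n ≥ 1, a(n) depends only on (n - 1) mod 18. (535 - 1) mod 18 = 12, so a(535) = a(13) = 10.

10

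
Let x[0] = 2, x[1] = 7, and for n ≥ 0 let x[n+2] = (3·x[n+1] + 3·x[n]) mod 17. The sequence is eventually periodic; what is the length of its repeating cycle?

x[0] = 2, x[1] = 7, x[2] = 10, x[3] = 0, x[4] = 13, x[5] = 5, x[6] = 3, x[7] = 7, x[8] = 13, x[9] = 9, x[10] = 15, x[11] = 4, x[12] = 6, x[13] = 13, x[14] = 6, x[15] = 6, x[16] = 2, x[17] = 7.
Since (x[16], x[17]) = (x[0], x[1]) = (2, 7) (two consecutive terms determine the rest), the sequence is periodic with period 16.

16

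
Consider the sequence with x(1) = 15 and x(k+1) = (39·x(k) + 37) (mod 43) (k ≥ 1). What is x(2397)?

0

Computing terms: x(1) = 15; x(2) = 20; x(3) = 0; x(4) = 37; x(5) = 18; x(6) = 8; x(7) = 5; x(8) = 17; x(9) = 12; x(10) = 32; x(11) = 38; x(12) = 14; x(13) = 24; x(14) = 27; x(15) = 15.
Since x(15) = x(1) = 15, the sequence is periodic with period 14.
So x(2397) = x(1 + ((2397-1) mod 14)) = x(3) = 0.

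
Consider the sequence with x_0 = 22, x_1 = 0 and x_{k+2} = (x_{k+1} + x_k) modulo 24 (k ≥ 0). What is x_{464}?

We have x_0 = 22; x_1 = 0; x_2 = 22; x_3 = 22; x_4 = 20; x_5 = 18; x_6 = 14; x_7 = 8; x_8 = 22; x_9 = 6; x_{10} = 4; x_{11} = 10; x_{12} = 14; x_{13} = 0; x_{14} = 14; x_{15} = 14; x_{16} = 4; x_{17} = 18; x_{18} = 22; x_{19} = 16; x_{20} = 14; x_{21} = 6; x_{22} = 20; x_{23} = 2; x_{24} = 22; x_{25} = 0.
The sequence repeats with period 24.
(464 - 0) mod 24 = 8, so x_{464} = x_8 = 22.

22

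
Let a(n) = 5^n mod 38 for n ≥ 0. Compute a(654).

7

Listing terms: a(0) = 1, a(1) = 5, a(2) = 25, a(3) = 11, a(4) = 17, a(5) = 9, a(6) = 7, a(7) = 35, a(8) = 23, a(9) = 1.
The sequence repeats with period 9.
So a(654) = a(0 + ((654-0) mod 9)) = a(6) = 7.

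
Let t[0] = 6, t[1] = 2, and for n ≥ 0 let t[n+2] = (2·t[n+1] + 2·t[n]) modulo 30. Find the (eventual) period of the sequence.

24

We have t[0] = 6; t[1] = 2; t[2] = 16; t[3] = 6; t[4] = 14; t[5] = 10; t[6] = 18; t[7] = 26; t[8] = 28; t[9] = 18; t[10] = 2; t[11] = 10; t[12] = 24; t[13] = 8; t[14] = 4; t[15] = 24; t[16] = 26; t[17] = 10; t[18] = 12; t[19] = 14; t[20] = 22; t[21] = 12; t[22] = 8; t[23] = 10; t[24] = 6; t[25] = 2.
The sequence repeats with period 24.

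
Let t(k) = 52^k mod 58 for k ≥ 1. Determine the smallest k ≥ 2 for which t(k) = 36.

We have t(1) = 52,  t(2) = 36,  t(3) = 16,  t(4) = 20,  t(5) = 54,  t(6) = 24,  t(7) = 30,  t(8) = 52.
The sequence repeats with period 7.
The value 36 first appears (with k ≥ 2) at t(2).

2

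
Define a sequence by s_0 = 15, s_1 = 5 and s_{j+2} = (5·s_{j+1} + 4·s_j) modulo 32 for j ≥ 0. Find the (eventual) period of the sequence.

We have s_0 = 15, s_1 = 5, s_2 = 21, s_3 = 29, s_4 = 5, s_5 = 13, s_6 = 21, s_7 = 29.
Since (s_6, s_7) = (s_2, s_3) = (21, 29) (two consecutive terms determine the rest), the sequence is eventually periodic: after a pre-period of length 2 it cycles with period 4.

4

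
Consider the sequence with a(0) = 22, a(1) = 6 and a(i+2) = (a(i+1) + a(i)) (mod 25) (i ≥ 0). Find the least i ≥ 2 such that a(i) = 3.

Computing terms: a(0) = 22; a(1) = 6; a(2) = 3; a(3) = 9; a(4) = 12; a(5) = 21; a(6) = 8; a(7) = 4; a(8) = 12; a(9) = 16; a(10) = 3; a(11) = 19; a(12) = 22; a(13) = 16; a(14) = 13; a(15) = 4; a(16) = 17; a(17) = 21; a(18) = 13; a(19) = 9; a(20) = 22; a(21) = 6.
The sequence repeats with period 20.
The value 3 first appears (with i ≥ 2) at a(2).

2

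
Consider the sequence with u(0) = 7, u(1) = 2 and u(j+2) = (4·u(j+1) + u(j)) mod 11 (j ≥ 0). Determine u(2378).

1

u(0) = 7; u(1) = 2; u(2) = 4; u(3) = 7; u(4) = 10; u(5) = 3; u(6) = 0; u(7) = 3; u(8) = 1; u(9) = 7; u(10) = 7; u(11) = 2.
The sequence repeats with period 10.
(2378 - 0) mod 10 = 8, so u(2378) = u(8) = 1.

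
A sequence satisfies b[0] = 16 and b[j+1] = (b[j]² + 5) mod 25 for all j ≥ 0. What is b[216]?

16

We have b[0] = 16; b[1] = 11; b[2] = 1; b[3] = 6; b[4] = 16.
Since b[4] = b[0] = 16, the sequence is periodic with period 4.
So b[216] = b[0 + ((216-0) mod 4)] = b[0] = 16.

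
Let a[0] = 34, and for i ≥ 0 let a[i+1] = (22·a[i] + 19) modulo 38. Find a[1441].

We have a[0] = 34,  a[1] = 7,  a[2] = 21,  a[3] = 25,  a[4] = 37,  a[5] = 35,  a[6] = 29,  a[7] = 11,  a[8] = 33,  a[9] = 23,  a[10] = 31,  a[11] = 17,  a[12] = 13,  a[13] = 1,  a[14] = 3,  a[15] = 9,  a[16] = 27,  a[17] = 5,  a[18] = 15,  a[19] = 7.
Since a[19] = a[1] = 7, the sequence is eventually periodic: after a pre-period of length 1 it cycles with period 18.
For i ≥ 1, a[i] depends only on (i - 1) mod 18. (1441 - 1) mod 18 = 0, so a[1441] = a[1] = 7.

7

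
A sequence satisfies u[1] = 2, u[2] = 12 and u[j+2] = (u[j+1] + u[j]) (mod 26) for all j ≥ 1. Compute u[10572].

Listing terms: u[1] = 2; u[2] = 12; u[3] = 14; u[4] = 0; u[5] = 14; u[6] = 14; u[7] = 2; u[8] = 16; u[9] = 18; u[10] = 8; u[11] = 0; u[12] = 8; u[13] = 8; u[14] = 16; u[15] = 24; u[16] = 14; u[17] = 12; u[18] = 0; u[19] = 12; u[20] = 12; u[21] = 24; u[22] = 10; u[23] = 8; u[24] = 18; u[25] = 0; u[26] = 18; u[27] = 18; u[28] = 10; u[29] = 2; u[30] = 12.
Since (u[29], u[30]) = (u[1], u[2]) = (2, 12) (two consecutive terms determine the rest), the sequence is periodic with period 28.
(10572 - 1) mod 28 = 15, so u[10572] = u[16] = 14.

14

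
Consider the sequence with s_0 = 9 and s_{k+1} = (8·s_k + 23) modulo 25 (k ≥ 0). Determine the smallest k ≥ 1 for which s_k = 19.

Computing terms: s_0 = 9; s_1 = 20; s_2 = 8; s_3 = 12; s_4 = 19; s_5 = 0; s_6 = 23; s_7 = 7; s_8 = 4; s_9 = 5; s_{10} = 13; s_{11} = 2; s_{12} = 14; s_{13} = 10; s_{14} = 3; s_{15} = 22; s_{16} = 24; s_{17} = 15; s_{18} = 18; s_{19} = 17; s_{20} = 9.
Since s_{20} = s_0 = 9, the sequence is periodic with period 20.
The value 19 first appears (with k ≥ 1) at s_4.

4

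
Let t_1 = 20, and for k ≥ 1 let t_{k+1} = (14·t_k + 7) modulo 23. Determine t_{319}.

10

Listing terms: t_1 = 20; t_2 = 11; t_3 = 0; t_4 = 7; t_5 = 13; t_6 = 5; t_7 = 8; t_8 = 4; t_9 = 17; t_{10} = 15; t_{11} = 10; t_{12} = 9; t_{13} = 18; t_{14} = 6; t_{15} = 22; t_{16} = 16; t_{17} = 1; t_{18} = 21; t_{19} = 2; t_{20} = 12; t_{21} = 14; t_{22} = 19; t_{23} = 20.
The sequence repeats with period 22.
So t_{319} = t_{1 + ((319-1) mod 22)} = t_{11} = 10.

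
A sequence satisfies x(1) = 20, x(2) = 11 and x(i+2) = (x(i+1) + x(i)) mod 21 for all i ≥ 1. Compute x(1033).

x(1) = 20,  x(2) = 11,  x(3) = 10,  x(4) = 0,  x(5) = 10,  x(6) = 10,  x(7) = 20,  x(8) = 9,  x(9) = 8,  x(10) = 17,  x(11) = 4,  x(12) = 0,  x(13) = 4,  x(14) = 4,  x(15) = 8,  x(16) = 12,  x(17) = 20,  x(18) = 11.
The sequence repeats with period 16.
(1033 - 1) mod 16 = 8, so x(1033) = x(9) = 8.

8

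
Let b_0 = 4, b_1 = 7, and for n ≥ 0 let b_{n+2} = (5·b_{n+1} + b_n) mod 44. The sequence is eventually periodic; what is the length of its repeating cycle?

Listing terms: b_0 = 4,  b_1 = 7,  b_2 = 39,  b_3 = 26,  b_4 = 37,  b_5 = 35,  b_6 = 36,  b_7 = 39,  b_8 = 11,  b_9 = 6,  b_{10} = 41,  b_{11} = 35,  b_{12} = 40,  b_{13} = 15,  b_{14} = 27,  b_{15} = 18,  b_{16} = 29,  b_{17} = 31,  b_{18} = 8,  b_{19} = 27,  b_{20} = 11,  b_{21} = 38,  b_{22} = 25,  b_{23} = 31,  b_{24} = 4,  b_{25} = 7.
Since (b_{24}, b_{25}) = (b_0, b_1) = (4, 7) (two consecutive terms determine the rest), the sequence is periodic with period 24.

24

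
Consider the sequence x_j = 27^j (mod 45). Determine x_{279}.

18

x_1 = 27; x_2 = 9; x_3 = 18; x_4 = 36; x_5 = 27.
The sequence repeats with period 4.
(279 - 1) mod 4 = 2, so x_{279} = x_3 = 18.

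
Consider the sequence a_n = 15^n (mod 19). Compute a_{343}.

We have a_1 = 15,  a_2 = 16,  a_3 = 12,  a_4 = 9,  a_5 = 2,  a_6 = 11,  a_7 = 13,  a_8 = 5,  a_9 = 18,  a_{10} = 4,  a_{11} = 3,  a_{12} = 7,  a_{13} = 10,  a_{14} = 17,  a_{15} = 8,  a_{16} = 6,  a_{17} = 14,  a_{18} = 1,  a_{19} = 15.
Since a_{19} = a_1 = 15, the sequence is periodic with period 18.
So a_{343} = a_{1 + ((343-1) mod 18)} = a_1 = 15.

15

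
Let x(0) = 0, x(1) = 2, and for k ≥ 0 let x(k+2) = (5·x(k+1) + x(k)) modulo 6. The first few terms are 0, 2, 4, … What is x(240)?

x(0) = 0,  x(1) = 2,  x(2) = 4,  x(3) = 4,  x(4) = 0,  x(5) = 4,  x(6) = 2,  x(7) = 2,  x(8) = 0,  x(9) = 2.
The sequence repeats with period 8.
So x(240) = x(0 + ((240-0) mod 8)) = x(0) = 0.

0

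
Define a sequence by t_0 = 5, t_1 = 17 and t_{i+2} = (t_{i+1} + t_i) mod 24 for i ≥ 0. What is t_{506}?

22

Computing terms: t_0 = 5,  t_1 = 17,  t_2 = 22,  t_3 = 15,  t_4 = 13,  t_5 = 4,  t_6 = 17,  t_7 = 21,  t_8 = 14,  t_9 = 11,  t_{10} = 1,  t_{11} = 12,  t_{12} = 13,  t_{13} = 1,  t_{14} = 14,  t_{15} = 15,  t_{16} = 5,  t_{17} = 20,  t_{18} = 1,  t_{19} = 21,  t_{20} = 22,  t_{21} = 19,  t_{22} = 17,  t_{23} = 12,  t_{24} = 5,  t_{25} = 17.
Since (t_{24}, t_{25}) = (t_0, t_1) = (5, 17) (two consecutive terms determine the rest), the sequence is periodic with period 24.
(506 - 0) mod 24 = 2, so t_{506} = t_2 = 22.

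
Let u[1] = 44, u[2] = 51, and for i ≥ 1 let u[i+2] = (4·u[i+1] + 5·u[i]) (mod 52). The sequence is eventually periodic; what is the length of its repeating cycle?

We have u[1] = 44; u[2] = 51; u[3] = 8; u[4] = 27; u[5] = 44; u[6] = 51.
Since (u[5], u[6]) = (u[1], u[2]) = (44, 51) (two consecutive terms determine the rest), the sequence is periodic with period 4.

4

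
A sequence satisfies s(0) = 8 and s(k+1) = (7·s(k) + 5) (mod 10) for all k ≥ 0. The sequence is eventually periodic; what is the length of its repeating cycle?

Computing terms: s(0) = 8,  s(1) = 1,  s(2) = 2,  s(3) = 9,  s(4) = 8.
Since s(4) = s(0) = 8, the sequence is periodic with period 4.

4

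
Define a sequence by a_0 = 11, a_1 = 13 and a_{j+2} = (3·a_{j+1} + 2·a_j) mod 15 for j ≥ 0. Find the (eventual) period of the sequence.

We have a_0 = 11; a_1 = 13; a_2 = 1; a_3 = 14; a_4 = 14; a_5 = 10; a_6 = 13; a_7 = 14; a_8 = 8; a_9 = 7; a_{10} = 7; a_{11} = 5; a_{12} = 14; a_{13} = 7; a_{14} = 4; a_{15} = 11; a_{16} = 11; a_{17} = 10; a_{18} = 7; a_{19} = 11; a_{20} = 2; a_{21} = 13; a_{22} = 13; a_{23} = 5; a_{24} = 11; a_{25} = 13.
Since (a_{24}, a_{25}) = (a_0, a_1) = (11, 13) (two consecutive terms determine the rest), the sequence is periodic with period 24.

24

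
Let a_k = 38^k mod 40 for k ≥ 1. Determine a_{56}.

a_1 = 38; a_2 = 4; a_3 = 32; a_4 = 16; a_5 = 8; a_6 = 24; a_7 = 32.
Since a_7 = a_3 = 32, the sequence is eventually periodic: after a pre-period of length 2 it cycles with period 4.
For k ≥ 3, a_k depends only on (k - 3) mod 4. (56 - 3) mod 4 = 1, so a_{56} = a_4 = 16.

16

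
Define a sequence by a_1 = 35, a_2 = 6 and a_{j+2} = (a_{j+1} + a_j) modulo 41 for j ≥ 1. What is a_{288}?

30

a_1 = 35, a_2 = 6, a_3 = 0, a_4 = 6, a_5 = 6, a_6 = 12, a_7 = 18, a_8 = 30, a_9 = 7, a_{10} = 37, a_{11} = 3, a_{12} = 40, a_{13} = 2, a_{14} = 1, a_{15} = 3, a_{16} = 4, a_{17} = 7, a_{18} = 11, a_{19} = 18, a_{20} = 29, a_{21} = 6, a_{22} = 35, a_{23} = 0, a_{24} = 35, a_{25} = 35, a_{26} = 29, a_{27} = 23, a_{28} = 11, a_{29} = 34, a_{30} = 4, a_{31} = 38, a_{32} = 1, a_{33} = 39, a_{34} = 40, a_{35} = 38, a_{36} = 37, a_{37} = 34, a_{38} = 30, a_{39} = 23, a_{40} = 12, a_{41} = 35, a_{42} = 6.
Since (a_{41}, a_{42}) = (a_1, a_2) = (35, 6) (two consecutive terms determine the rest), the sequence is periodic with period 40.
So a_{288} = a_{1 + ((288-1) mod 40)} = a_8 = 30.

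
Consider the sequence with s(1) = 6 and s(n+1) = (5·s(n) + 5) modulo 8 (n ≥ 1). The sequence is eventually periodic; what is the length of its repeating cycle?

8

Listing terms: s(1) = 6,  s(2) = 3,  s(3) = 4,  s(4) = 1,  s(5) = 2,  s(6) = 7,  s(7) = 0,  s(8) = 5,  s(9) = 6.
The sequence repeats with period 8.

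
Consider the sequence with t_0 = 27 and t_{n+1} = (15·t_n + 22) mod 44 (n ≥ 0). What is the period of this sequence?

Computing terms: t_0 = 27; t_1 = 31; t_2 = 3; t_3 = 23; t_4 = 15; t_5 = 27.
Since t_5 = t_0 = 27, the sequence is periodic with period 5.

5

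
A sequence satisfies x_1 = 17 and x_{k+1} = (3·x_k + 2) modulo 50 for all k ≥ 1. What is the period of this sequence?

We have x_1 = 17; x_2 = 3; x_3 = 11; x_4 = 35; x_5 = 7; x_6 = 23; x_7 = 21; x_8 = 15; x_9 = 47; x_{10} = 43; x_{11} = 31; x_{12} = 45; x_{13} = 37; x_{14} = 13; x_{15} = 41; x_{16} = 25; x_{17} = 27; x_{18} = 33; x_{19} = 1; x_{20} = 5; x_{21} = 17.
Since x_{21} = x_1 = 17, the sequence is periodic with period 20.

20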